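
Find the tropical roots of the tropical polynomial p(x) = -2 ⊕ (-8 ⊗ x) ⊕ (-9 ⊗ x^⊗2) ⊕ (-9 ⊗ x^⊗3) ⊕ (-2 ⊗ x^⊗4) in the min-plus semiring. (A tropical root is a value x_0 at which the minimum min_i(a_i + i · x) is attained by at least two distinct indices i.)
Roots: {-7, 0, 1, 6}

Each tropical root is a break point of the lower envelope of the lines y = a_i + i · x (there are 5 lines, with slopes 0, 1, ..., 4). Only the lines that attain the minimum somewhere contribute to roots; other lines are dominated. Here the surviving (envelope) indices are i = 4, i = 3, i = 2, i = 1, i = 0.
Intersections between consecutive envelope lines give the roots: for adjacent envelope indices i < j the intersection is x = (a_i − a_j) / (j − i). Reading off the sorted break points: {-7, 0, 1, 6}.
Verification: at each break x_0, at least two indices attain the minimum of min_i(a_i + i · x_0).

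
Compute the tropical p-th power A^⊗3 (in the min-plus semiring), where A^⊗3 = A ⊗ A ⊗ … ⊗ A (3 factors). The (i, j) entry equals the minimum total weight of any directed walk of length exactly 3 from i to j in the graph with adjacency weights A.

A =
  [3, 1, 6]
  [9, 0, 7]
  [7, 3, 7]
A^⊗3 =
  [9, 1, 8]
  [9, 0, 7]
  [12, 3, 10]

Each entry (A^⊗3)_ij equals the minimum over all length-3 walks i = v_0 → v_1 → … → v_3 = j of Σ_t A[v_t][v_{t+1}]. For example, for (i, j) = (0, 2) we minimise over 9 possible intermediate vertex sequences; the minimum is 8, attained along the walk 0 → 1 → 1 → 2.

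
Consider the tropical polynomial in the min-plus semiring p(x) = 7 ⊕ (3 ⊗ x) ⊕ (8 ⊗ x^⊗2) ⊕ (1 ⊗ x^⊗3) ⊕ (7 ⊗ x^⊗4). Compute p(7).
p(7) = 7

A tropical monomial a ⊗ x^⊗i evaluates to a + i · x. Evaluating each term at x = 7:
  Term 0 contributes 7 + 0 · 7 = 7
  Term 1 contributes 3 + 1 · 7 = 10
  Term 2 contributes 8 + 2 · 7 = 22
  Term 3 contributes 1 + 3 · 7 = 22
  Term 4 contributes 7 + 4 · 7 = 35
p(7) = ⊕ of these = min[7, 10, 22, 22, 35] = 7.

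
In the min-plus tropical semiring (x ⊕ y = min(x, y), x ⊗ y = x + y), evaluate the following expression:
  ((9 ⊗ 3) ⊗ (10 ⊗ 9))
((9 ⊗ 3) ⊗ (10 ⊗ 9)) = 31

Expand innermost to outermost. Recall ⊕ takes the minimum of its arguments and ⊗ takes their sum. Working out the expression ((9 ⊗ 3) ⊗ (10 ⊗ 9)) gives 31.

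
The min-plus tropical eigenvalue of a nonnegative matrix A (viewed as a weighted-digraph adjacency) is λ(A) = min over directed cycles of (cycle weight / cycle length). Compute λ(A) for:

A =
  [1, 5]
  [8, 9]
λ(A) = 1

Enumerate directed cycles and compute their means (weight / length). Sample:
  cycle 0 → 0: weight = 1, length = 1, mean = 1/1 ≈ 1.000
  cycle 1 → 1: weight = 9, length = 1, mean = 9/1 ≈ 9.000
  cycle 0 → 1 → 0: weight = 13, length = 2, mean = 13/2 ≈ 6.500
  cycle 1 → 0 → 1: weight = 13, length = 2, mean = 13/2 ≈ 6.500
Minimum mean = 1.000, attained e.g. along the cycle 0 → 0 with weight 1 and length 1. So λ(A) = 1/1 = 1.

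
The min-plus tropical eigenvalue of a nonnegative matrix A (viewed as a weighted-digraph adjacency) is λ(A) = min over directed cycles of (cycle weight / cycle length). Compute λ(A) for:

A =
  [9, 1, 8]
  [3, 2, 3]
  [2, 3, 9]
λ(A) = 2

Enumerate directed cycles and compute their means (weight / length). Sample:
  cycle 0 → 0: weight = 9, length = 1, mean = 9/1 ≈ 9.000
  cycle 1 → 1: weight = 2, length = 1, mean = 2/1 ≈ 2.000
  cycle 2 → 2: weight = 9, length = 1, mean = 9/1 ≈ 9.000
  cycle 0 → 1 → 0: weight = 4, length = 2, mean = 4/2 ≈ 2.000
  cycle 0 → 2 → 0: weight = 10, length = 2, mean = 10/2 ≈ 5.000
  cycle 1 → 0 → 1: weight = 4, length = 2, mean = 4/2 ≈ 2.000
Minimum mean = 2.000, attained e.g. along the cycle 1 → 1 with weight 2 and length 1. So λ(A) = 2/1 = 2.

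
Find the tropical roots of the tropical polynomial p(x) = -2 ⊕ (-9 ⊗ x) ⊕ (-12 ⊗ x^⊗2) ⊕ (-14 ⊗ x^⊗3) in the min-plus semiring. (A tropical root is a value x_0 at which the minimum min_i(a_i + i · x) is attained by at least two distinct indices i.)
Roots: {2, 3, 7}

Each tropical root is a break point of the lower envelope of the lines y = a_i + i · x (there are 4 lines, with slopes 0, 1, ..., 3). Only the lines that attain the minimum somewhere contribute to roots; other lines are dominated. Here the surviving (envelope) indices are i = 3, i = 2, i = 1, i = 0.
Intersections between consecutive envelope lines give the roots: for adjacent envelope indices i < j the intersection is x = (a_i − a_j) / (j − i). Reading off the sorted break points: {2, 3, 7}.
Verification: at each break x_0, at least two indices attain the minimum of min_i(a_i + i · x_0).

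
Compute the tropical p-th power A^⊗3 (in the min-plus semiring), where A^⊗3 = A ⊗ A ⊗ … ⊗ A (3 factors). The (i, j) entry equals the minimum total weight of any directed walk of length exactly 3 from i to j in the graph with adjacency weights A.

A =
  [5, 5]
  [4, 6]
A^⊗3 =
  [14, 14]
  [13, 14]

Each entry (A^⊗3)_ij equals the minimum over all length-3 walks i = v_0 → v_1 → … → v_3 = j of Σ_t A[v_t][v_{t+1}]. For example, for (i, j) = (0, 1) we minimise over 4 possible intermediate vertex sequences; the minimum is 14, attained along the walk 0 → 1 → 0 → 1.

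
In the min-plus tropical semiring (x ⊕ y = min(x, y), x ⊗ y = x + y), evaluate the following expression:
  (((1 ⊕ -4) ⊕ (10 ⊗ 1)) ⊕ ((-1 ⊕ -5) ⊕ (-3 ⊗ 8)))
(((1 ⊕ -4) ⊕ (10 ⊗ 1)) ⊕ ((-1 ⊕ -5) ⊕ (-3 ⊗ 8))) = -5

Expand innermost to outermost. Recall ⊕ takes the minimum of its arguments and ⊗ takes their sum. Working out the expression (((1 ⊕ -4) ⊕ (10 ⊗ 1)) ⊕ ((-1 ⊕ -5) ⊕ (-3 ⊗ 8))) gives -5.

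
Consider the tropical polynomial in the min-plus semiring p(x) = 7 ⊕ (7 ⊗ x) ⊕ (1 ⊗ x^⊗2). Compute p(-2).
p(-2) = -3

A tropical monomial a ⊗ x^⊗i evaluates to a + i · x. Evaluating each term at x = -2:
  Term 0 contributes 7 + 0 · -2 = 7
  Term 1 contributes 7 + 1 · -2 = 5
  Term 2 contributes 1 + 2 · -2 = -3
p(-2) = ⊕ of these = min[7, 5, -3] = -3.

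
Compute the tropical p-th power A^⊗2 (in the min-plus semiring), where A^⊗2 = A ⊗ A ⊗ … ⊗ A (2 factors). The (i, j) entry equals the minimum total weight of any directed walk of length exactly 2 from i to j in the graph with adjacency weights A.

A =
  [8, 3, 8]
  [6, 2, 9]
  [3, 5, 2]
A^⊗2 =
  [9, 5, 10]
  [8, 4, 11]
  [5, 6, 4]

Each entry (A^⊗2)_ij equals the minimum over all length-2 walks i = v_0 → v_1 → … → v_2 = j of Σ_t A[v_t][v_{t+1}]. For example, for (i, j) = (0, 2) we minimise over 3 possible intermediate vertex sequences; the minimum is 10, attained along the walk 0 → 2 → 2.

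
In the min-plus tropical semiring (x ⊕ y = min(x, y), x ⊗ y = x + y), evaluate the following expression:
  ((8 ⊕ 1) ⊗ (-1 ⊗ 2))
((8 ⊕ 1) ⊗ (-1 ⊗ 2)) = 2

Expand innermost to outermost. Recall ⊕ takes the minimum of its arguments and ⊗ takes their sum. Working out the expression ((8 ⊕ 1) ⊗ (-1 ⊗ 2)) gives 2.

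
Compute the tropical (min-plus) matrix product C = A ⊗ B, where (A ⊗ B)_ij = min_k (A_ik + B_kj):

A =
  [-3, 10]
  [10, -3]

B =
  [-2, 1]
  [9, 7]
A ⊗ B =
  [-5, -2]
  [6, 4]

Apply the min-plus product entry-by-entry:
  C[0][0] = min over k of (A[0][0] + B[0][0] = -3 + -2 = -5, A[0][1] + B[1][0] = 10 + 9 = 19) = -5 (attained at k = 0)
  C[0][1] = min over k of (A[0][0] + B[0][1] = -3 + 1 = -2, A[0][1] + B[1][1] = 10 + 7 = 17) = -2 (attained at k = 0)
  C[1][0] = min over k of (A[1][0] + B[0][0] = 10 + -2 = 8, A[1][1] + B[1][0] = -3 + 9 = 6) = 6 (attained at k = 1)
  C[1][1] = min over k of (A[1][0] + B[0][1] = 10 + 1 = 11, A[1][1] + B[1][1] = -3 + 7 = 4) = 4 (attained at k = 1)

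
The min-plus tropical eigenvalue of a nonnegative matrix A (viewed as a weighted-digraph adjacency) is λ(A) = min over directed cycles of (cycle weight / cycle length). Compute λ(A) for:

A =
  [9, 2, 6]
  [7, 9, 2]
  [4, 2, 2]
λ(A) = 2

Enumerate directed cycles and compute their means (weight / length). Sample:
  cycle 0 → 0: weight = 9, length = 1, mean = 9/1 ≈ 9.000
  cycle 1 → 1: weight = 9, length = 1, mean = 9/1 ≈ 9.000
  cycle 2 → 2: weight = 2, length = 1, mean = 2/1 ≈ 2.000
  cycle 0 → 1 → 0: weight = 9, length = 2, mean = 9/2 ≈ 4.500
  cycle 0 → 2 → 0: weight = 10, length = 2, mean = 10/2 ≈ 5.000
  cycle 1 → 0 → 1: weight = 9, length = 2, mean = 9/2 ≈ 4.500
Minimum mean = 2.000, attained e.g. along the cycle 2 → 2 with weight 2 and length 1. So λ(A) = 2/1 = 2.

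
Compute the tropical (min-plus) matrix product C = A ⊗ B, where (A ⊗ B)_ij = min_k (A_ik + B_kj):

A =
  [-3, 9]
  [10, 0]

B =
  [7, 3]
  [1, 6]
A ⊗ B =
  [4, 0]
  [1, 6]

Apply the min-plus product entry-by-entry:
  C[0][0] = min over k of (A[0][0] + B[0][0] = -3 + 7 = 4, A[0][1] + B[1][0] = 9 + 1 = 10) = 4 (attained at k = 0)
  C[0][1] = min over k of (A[0][0] + B[0][1] = -3 + 3 = 0, A[0][1] + B[1][1] = 9 + 6 = 15) = 0 (attained at k = 0)
  C[1][0] = min over k of (A[1][0] + B[0][0] = 10 + 7 = 17, A[1][1] + B[1][0] = 0 + 1 = 1) = 1 (attained at k = 1)
  C[1][1] = min over k of (A[1][0] + B[0][1] = 10 + 3 = 13, A[1][1] + B[1][1] = 0 + 6 = 6) = 6 (attained at k = 1)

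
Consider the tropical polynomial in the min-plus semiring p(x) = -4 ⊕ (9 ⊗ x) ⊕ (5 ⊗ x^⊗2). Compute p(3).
p(3) = -4

A tropical monomial a ⊗ x^⊗i evaluates to a + i · x. Evaluating each term at x = 3:
  Term 0 contributes -4 + 0 · 3 = -4
  Term 1 contributes 9 + 1 · 3 = 12
  Term 2 contributes 5 + 2 · 3 = 11
p(3) = ⊕ of these = min[-4, 12, 11] = -4.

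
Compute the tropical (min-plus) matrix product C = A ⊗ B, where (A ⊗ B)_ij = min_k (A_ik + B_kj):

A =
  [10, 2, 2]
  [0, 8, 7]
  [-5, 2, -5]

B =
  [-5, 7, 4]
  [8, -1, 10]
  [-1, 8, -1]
A ⊗ B =
  [1, 1, 1]
  [-5, 7, 4]
  [-10, 1, -6]

Apply the min-plus product entry-by-entry:
  C[0][0] = min over k of (A[0][0] + B[0][0] = 10 + -5 = 5, A[0][1] + B[1][0] = 2 + 8 = 10, A[0][2] + B[2][0] = 2 + -1 = 1) = 1 (attained at k = 2)
  C[0][1] = min over k of (A[0][0] + B[0][1] = 10 + 7 = 17, A[0][1] + B[1][1] = 2 + -1 = 1, A[0][2] + B[2][1] = 2 + 8 = 10) = 1 (attained at k = 1)
  C[0][2] = min over k of (A[0][0] + B[0][2] = 10 + 4 = 14, A[0][1] + B[1][2] = 2 + 10 = 12, A[0][2] + B[2][2] = 2 + -1 = 1) = 1 (attained at k = 2)
  C[1][0] = min over k of (A[1][0] + B[0][0] = 0 + -5 = -5, A[1][1] + B[1][0] = 8 + 8 = 16, A[1][2] + B[2][0] = 7 + -1 = 6) = -5 (attained at k = 0)
  C[1][1] = min over k of (A[1][0] + B[0][1] = 0 + 7 = 7, A[1][1] + B[1][1] = 8 + -1 = 7, A[1][2] + B[2][1] = 7 + 8 = 15) = 7 (attained at k = 0)
  C[1][2] = min over k of (A[1][0] + B[0][2] = 0 + 4 = 4, A[1][1] + B[1][2] = 8 + 10 = 18, A[1][2] + B[2][2] = 7 + -1 = 6) = 4 (attained at k = 0)
  C[2][0] = min over k of (A[2][0] + B[0][0] = -5 + -5 = -10, A[2][1] + B[1][0] = 2 + 8 = 10, A[2][2] + B[2][0] = -5 + -1 = -6) = -10 (attained at k = 0)
  C[2][1] = min over k of (A[2][0] + B[0][1] = -5 + 7 = 2, A[2][1] + B[1][1] = 2 + -1 = 1, A[2][2] + B[2][1] = -5 + 8 = 3) = 1 (attained at k = 1)
  C[2][2] = min over k of (A[2][0] + B[0][2] = -5 + 4 = -1, A[2][1] + B[1][2] = 2 + 10 = 12, A[2][2] + B[2][2] = -5 + -1 = -6) = -6 (attained at k = 2)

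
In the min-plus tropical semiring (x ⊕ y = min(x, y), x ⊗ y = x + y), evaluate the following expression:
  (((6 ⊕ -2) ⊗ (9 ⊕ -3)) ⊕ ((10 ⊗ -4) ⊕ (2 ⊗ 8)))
(((6 ⊕ -2) ⊗ (9 ⊕ -3)) ⊕ ((10 ⊗ -4) ⊕ (2 ⊗ 8))) = -5

Expand innermost to outermost. Recall ⊕ takes the minimum of its arguments and ⊗ takes their sum. Working out the expression (((6 ⊕ -2) ⊗ (9 ⊕ -3)) ⊕ ((10 ⊗ -4) ⊕ (2 ⊗ 8))) gives -5.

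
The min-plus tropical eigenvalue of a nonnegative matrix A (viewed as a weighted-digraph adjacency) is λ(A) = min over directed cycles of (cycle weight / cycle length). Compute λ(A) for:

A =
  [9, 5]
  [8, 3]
λ(A) = 3

Enumerate directed cycles and compute their means (weight / length). Sample:
  cycle 0 → 0: weight = 9, length = 1, mean = 9/1 ≈ 9.000
  cycle 1 → 1: weight = 3, length = 1, mean = 3/1 ≈ 3.000
  cycle 0 → 1 → 0: weight = 13, length = 2, mean = 13/2 ≈ 6.500
  cycle 1 → 0 → 1: weight = 13, length = 2, mean = 13/2 ≈ 6.500
Minimum mean = 3.000, attained e.g. along the cycle 1 → 1 with weight 3 and length 1. So λ(A) = 3/1 = 3.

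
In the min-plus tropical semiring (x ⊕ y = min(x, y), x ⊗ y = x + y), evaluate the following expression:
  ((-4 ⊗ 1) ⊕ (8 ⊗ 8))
((-4 ⊗ 1) ⊕ (8 ⊗ 8)) = -3

Expand innermost to outermost. Recall ⊕ takes the minimum of its arguments and ⊗ takes their sum. Working out the expression ((-4 ⊗ 1) ⊕ (8 ⊗ 8)) gives -3.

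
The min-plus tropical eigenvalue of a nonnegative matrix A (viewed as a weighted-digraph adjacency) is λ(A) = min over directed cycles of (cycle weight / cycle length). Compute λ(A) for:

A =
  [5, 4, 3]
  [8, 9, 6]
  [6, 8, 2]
λ(A) = 2

Enumerate directed cycles and compute their means (weight / length). Sample:
  cycle 0 → 0: weight = 5, length = 1, mean = 5/1 ≈ 5.000
  cycle 1 → 1: weight = 9, length = 1, mean = 9/1 ≈ 9.000
  cycle 2 → 2: weight = 2, length = 1, mean = 2/1 ≈ 2.000
  cycle 0 → 1 → 0: weight = 12, length = 2, mean = 12/2 ≈ 6.000
  cycle 0 → 2 → 0: weight = 9, length = 2, mean = 9/2 ≈ 4.500
  cycle 1 → 0 → 1: weight = 12, length = 2, mean = 12/2 ≈ 6.000
Minimum mean = 2.000, attained e.g. along the cycle 2 → 2 with weight 2 and length 1. So λ(A) = 2/1 = 2.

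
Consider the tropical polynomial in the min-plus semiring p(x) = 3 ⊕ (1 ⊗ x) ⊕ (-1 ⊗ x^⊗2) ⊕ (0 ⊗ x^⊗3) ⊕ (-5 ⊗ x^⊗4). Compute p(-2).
p(-2) = -13

A tropical monomial a ⊗ x^⊗i evaluates to a + i · x. Evaluating each term at x = -2:
  Term 0 contributes 3 + 0 · -2 = 3
  Term 1 contributes 1 + 1 · -2 = -1
  Term 2 contributes -1 + 2 · -2 = -5
  Term 3 contributes 0 + 3 · -2 = -6
  Term 4 contributes -5 + 4 · -2 = -13
p(-2) = ⊕ of these = min[3, -1, -5, -6, -13] = -13.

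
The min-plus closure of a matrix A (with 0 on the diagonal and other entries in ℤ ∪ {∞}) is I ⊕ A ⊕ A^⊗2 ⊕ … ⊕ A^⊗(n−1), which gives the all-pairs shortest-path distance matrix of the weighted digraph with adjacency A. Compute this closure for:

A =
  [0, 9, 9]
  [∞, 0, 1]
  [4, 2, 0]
Closure =
  [0, 9, 9]
  [5, 0, 1]
  [4, 2, 0]

This is the Floyd-Warshall all-pairs shortest-path computation. For each intermediate vertex k = 0, 1, …, 2, update dist[i][j] ← min(dist[i][j], dist[i][k] + dist[k][j]). The final matrix gives, for each (i, j), the minimum total weight of any directed path from i to j (possibly empty when i = j).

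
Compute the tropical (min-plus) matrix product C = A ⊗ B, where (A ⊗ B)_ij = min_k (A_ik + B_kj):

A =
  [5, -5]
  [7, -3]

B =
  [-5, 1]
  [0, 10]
A ⊗ B =
  [-5, 5]
  [-3, 7]

Apply the min-plus product entry-by-entry:
  C[0][0] = min over k of (A[0][0] + B[0][0] = 5 + -5 = 0, A[0][1] + B[1][0] = -5 + 0 = -5) = -5 (attained at k = 1)
  C[0][1] = min over k of (A[0][0] + B[0][1] = 5 + 1 = 6, A[0][1] + B[1][1] = -5 + 10 = 5) = 5 (attained at k = 1)
  C[1][0] = min over k of (A[1][0] + B[0][0] = 7 + -5 = 2, A[1][1] + B[1][0] = -3 + 0 = -3) = -3 (attained at k = 1)
  C[1][1] = min over k of (A[1][0] + B[0][1] = 7 + 1 = 8, A[1][1] + B[1][1] = -3 + 10 = 7) = 7 (attained at k = 1)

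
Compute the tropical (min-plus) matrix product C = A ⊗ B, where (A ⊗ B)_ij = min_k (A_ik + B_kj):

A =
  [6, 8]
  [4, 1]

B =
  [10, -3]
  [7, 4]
A ⊗ B =
  [15, 3]
  [8, 1]

Apply the min-plus product entry-by-entry:
  C[0][0] = min over k of (A[0][0] + B[0][0] = 6 + 10 = 16, A[0][1] + B[1][0] = 8 + 7 = 15) = 15 (attained at k = 1)
  C[0][1] = min over k of (A[0][0] + B[0][1] = 6 + -3 = 3, A[0][1] + B[1][1] = 8 + 4 = 12) = 3 (attained at k = 0)
  C[1][0] = min over k of (A[1][0] + B[0][0] = 4 + 10 = 14, A[1][1] + B[1][0] = 1 + 7 = 8) = 8 (attained at k = 1)
  C[1][1] = min over k of (A[1][0] + B[0][1] = 4 + -3 = 1, A[1][1] + B[1][1] = 1 + 4 = 5) = 1 (attained at k = 0)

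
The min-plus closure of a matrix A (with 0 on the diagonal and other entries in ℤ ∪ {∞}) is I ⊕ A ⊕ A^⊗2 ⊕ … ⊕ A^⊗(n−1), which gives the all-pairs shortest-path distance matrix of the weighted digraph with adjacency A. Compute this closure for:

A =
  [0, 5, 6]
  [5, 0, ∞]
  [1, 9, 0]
Closure =
  [0, 5, 6]
  [5, 0, 11]
  [1, 6, 0]

This is the Floyd-Warshall all-pairs shortest-path computation. For each intermediate vertex k = 0, 1, …, 2, update dist[i][j] ← min(dist[i][j], dist[i][k] + dist[k][j]). The final matrix gives, for each (i, j), the minimum total weight of any directed path from i to j (possibly empty when i = j).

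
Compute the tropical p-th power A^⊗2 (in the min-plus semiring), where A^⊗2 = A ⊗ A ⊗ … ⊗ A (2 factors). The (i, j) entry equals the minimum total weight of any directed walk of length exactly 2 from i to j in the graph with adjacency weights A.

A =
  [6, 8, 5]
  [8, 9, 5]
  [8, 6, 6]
A^⊗2 =
  [12, 11, 11]
  [13, 11, 11]
  [14, 12, 11]

Each entry (A^⊗2)_ij equals the minimum over all length-2 walks i = v_0 → v_1 → … → v_2 = j of Σ_t A[v_t][v_{t+1}]. For example, for (i, j) = (0, 2) we minimise over 3 possible intermediate vertex sequences; the minimum is 11, attained along the walk 0 → 0 → 2.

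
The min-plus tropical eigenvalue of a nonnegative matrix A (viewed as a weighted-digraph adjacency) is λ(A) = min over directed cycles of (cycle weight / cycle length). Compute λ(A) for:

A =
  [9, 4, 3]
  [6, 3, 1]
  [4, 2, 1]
λ(A) = 1

Enumerate directed cycles and compute their means (weight / length). Sample:
  cycle 0 → 0: weight = 9, length = 1, mean = 9/1 ≈ 9.000
  cycle 1 → 1: weight = 3, length = 1, mean = 3/1 ≈ 3.000
  cycle 2 → 2: weight = 1, length = 1, mean = 1/1 ≈ 1.000
  cycle 0 → 1 → 0: weight = 10, length = 2, mean = 10/2 ≈ 5.000
  cycle 0 → 2 → 0: weight = 7, length = 2, mean = 7/2 ≈ 3.500
  cycle 1 → 0 → 1: weight = 10, length = 2, mean = 10/2 ≈ 5.000
Minimum mean = 1.000, attained e.g. along the cycle 2 → 2 with weight 1 and length 1. So λ(A) = 1/1 = 1.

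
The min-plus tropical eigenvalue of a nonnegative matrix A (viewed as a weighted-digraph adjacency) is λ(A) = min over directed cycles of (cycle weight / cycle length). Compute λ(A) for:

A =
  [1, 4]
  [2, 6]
λ(A) = 1

Enumerate directed cycles and compute their means (weight / length). Sample:
  cycle 0 → 0: weight = 1, length = 1, mean = 1/1 ≈ 1.000
  cycle 1 → 1: weight = 6, length = 1, mean = 6/1 ≈ 6.000
  cycle 0 → 1 → 0: weight = 6, length = 2, mean = 6/2 ≈ 3.000
  cycle 1 → 0 → 1: weight = 6, length = 2, mean = 6/2 ≈ 3.000
Minimum mean = 1.000, attained e.g. along the cycle 0 → 0 with weight 1 and length 1. So λ(A) = 1/1 = 1.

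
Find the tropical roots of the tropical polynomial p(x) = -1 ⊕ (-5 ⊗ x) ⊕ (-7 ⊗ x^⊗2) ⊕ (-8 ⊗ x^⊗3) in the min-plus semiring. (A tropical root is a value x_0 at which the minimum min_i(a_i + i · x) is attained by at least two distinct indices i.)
Roots: {1, 2, 4}

Each tropical root is a break point of the lower envelope of the lines y = a_i + i · x (there are 4 lines, with slopes 0, 1, ..., 3). Only the lines that attain the minimum somewhere contribute to roots; other lines are dominated. Here the surviving (envelope) indices are i = 3, i = 2, i = 1, i = 0.
Intersections between consecutive envelope lines give the roots: for adjacent envelope indices i < j the intersection is x = (a_i − a_j) / (j − i). Reading off the sorted break points: {1, 2, 4}.
Verification: at each break x_0, at least two indices attain the minimum of min_i(a_i + i · x_0).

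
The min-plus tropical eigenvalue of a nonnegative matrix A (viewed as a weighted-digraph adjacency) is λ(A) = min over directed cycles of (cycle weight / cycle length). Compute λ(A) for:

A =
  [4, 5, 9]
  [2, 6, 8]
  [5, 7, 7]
λ(A) = 7/2

Enumerate directed cycles and compute their means (weight / length). Sample:
  cycle 0 → 0: weight = 4, length = 1, mean = 4/1 ≈ 4.000
  cycle 1 → 1: weight = 6, length = 1, mean = 6/1 ≈ 6.000
  cycle 2 → 2: weight = 7, length = 1, mean = 7/1 ≈ 7.000
  cycle 0 → 1 → 0: weight = 7, length = 2, mean = 7/2 ≈ 3.500
  cycle 0 → 2 → 0: weight = 14, length = 2, mean = 14/2 ≈ 7.000
  cycle 1 → 0 → 1: weight = 7, length = 2, mean = 7/2 ≈ 3.500
Minimum mean = 3.500, attained e.g. along the cycle 0 → 1 → 0 with weight 7 and length 2. So λ(A) = 7/2 = 7/2.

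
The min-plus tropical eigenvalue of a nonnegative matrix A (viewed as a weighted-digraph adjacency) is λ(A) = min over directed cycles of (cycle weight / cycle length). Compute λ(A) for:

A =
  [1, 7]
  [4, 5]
λ(A) = 1

Enumerate directed cycles and compute their means (weight / length). Sample:
  cycle 0 → 0: weight = 1, length = 1, mean = 1/1 ≈ 1.000
  cycle 1 → 1: weight = 5, length = 1, mean = 5/1 ≈ 5.000
  cycle 0 → 1 → 0: weight = 11, length = 2, mean = 11/2 ≈ 5.500
  cycle 1 → 0 → 1: weight = 11, length = 2, mean = 11/2 ≈ 5.500
Minimum mean = 1.000, attained e.g. along the cycle 0 → 0 with weight 1 and length 1. So λ(A) = 1/1 = 1.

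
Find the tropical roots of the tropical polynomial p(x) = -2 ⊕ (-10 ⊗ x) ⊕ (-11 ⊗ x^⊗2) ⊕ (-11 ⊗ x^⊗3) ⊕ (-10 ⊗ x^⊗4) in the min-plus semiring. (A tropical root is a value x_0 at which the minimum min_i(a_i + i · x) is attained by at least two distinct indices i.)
Roots: {-1, 0, 1, 8}

Each tropical root is a break point of the lower envelope of the lines y = a_i + i · x (there are 5 lines, with slopes 0, 1, ..., 4). Only the lines that attain the minimum somewhere contribute to roots; other lines are dominated. Here the surviving (envelope) indices are i = 4, i = 3, i = 2, i = 1, i = 0.
Intersections between consecutive envelope lines give the roots: for adjacent envelope indices i < j the intersection is x = (a_i − a_j) / (j − i). Reading off the sorted break points: {-1, 0, 1, 8}.
Verification: at each break x_0, at least two indices attain the minimum of min_i(a_i + i · x_0).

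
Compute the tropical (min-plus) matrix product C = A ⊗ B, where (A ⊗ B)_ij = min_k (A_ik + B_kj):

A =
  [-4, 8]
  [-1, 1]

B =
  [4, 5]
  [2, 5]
A ⊗ B =
  [0, 1]
  [3, 4]

Apply the min-plus product entry-by-entry:
  C[0][0] = min over k of (A[0][0] + B[0][0] = -4 + 4 = 0, A[0][1] + B[1][0] = 8 + 2 = 10) = 0 (attained at k = 0)
  C[0][1] = min over k of (A[0][0] + B[0][1] = -4 + 5 = 1, A[0][1] + B[1][1] = 8 + 5 = 13) = 1 (attained at k = 0)
  C[1][0] = min over k of (A[1][0] + B[0][0] = -1 + 4 = 3, A[1][1] + B[1][0] = 1 + 2 = 3) = 3 (attained at k = 0)
  C[1][1] = min over k of (A[1][0] + B[0][1] = -1 + 5 = 4, A[1][1] + B[1][1] = 1 + 5 = 6) = 4 (attained at k = 0)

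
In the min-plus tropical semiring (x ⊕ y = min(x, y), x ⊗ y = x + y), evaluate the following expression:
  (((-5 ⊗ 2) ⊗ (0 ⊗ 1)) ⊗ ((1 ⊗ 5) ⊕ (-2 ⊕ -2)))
(((-5 ⊗ 2) ⊗ (0 ⊗ 1)) ⊗ ((1 ⊗ 5) ⊕ (-2 ⊕ -2))) = -4

Expand innermost to outermost. Recall ⊕ takes the minimum of its arguments and ⊗ takes their sum. Working out the expression (((-5 ⊗ 2) ⊗ (0 ⊗ 1)) ⊗ ((1 ⊗ 5) ⊕ (-2 ⊕ -2))) gives -4.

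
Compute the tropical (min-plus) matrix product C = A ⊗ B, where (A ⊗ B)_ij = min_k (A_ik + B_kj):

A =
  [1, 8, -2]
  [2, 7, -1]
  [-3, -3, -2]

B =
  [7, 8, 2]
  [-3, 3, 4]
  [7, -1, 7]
A ⊗ B =
  [5, -3, 3]
  [4, -2, 4]
  [-6, -3, -1]

Apply the min-plus product entry-by-entry:
  C[0][0] = min over k of (A[0][0] + B[0][0] = 1 + 7 = 8, A[0][1] + B[1][0] = 8 + -3 = 5, A[0][2] + B[2][0] = -2 + 7 = 5) = 5 (attained at k = 1)
  C[0][1] = min over k of (A[0][0] + B[0][1] = 1 + 8 = 9, A[0][1] + B[1][1] = 8 + 3 = 11, A[0][2] + B[2][1] = -2 + -1 = -3) = -3 (attained at k = 2)
  C[0][2] = min over k of (A[0][0] + B[0][2] = 1 + 2 = 3, A[0][1] + B[1][2] = 8 + 4 = 12, A[0][2] + B[2][2] = -2 + 7 = 5) = 3 (attained at k = 0)
  C[1][0] = min over k of (A[1][0] + B[0][0] = 2 + 7 = 9, A[1][1] + B[1][0] = 7 + -3 = 4, A[1][2] + B[2][0] = -1 + 7 = 6) = 4 (attained at k = 1)
  C[1][1] = min over k of (A[1][0] + B[0][1] = 2 + 8 = 10, A[1][1] + B[1][1] = 7 + 3 = 10, A[1][2] + B[2][1] = -1 + -1 = -2) = -2 (attained at k = 2)
  C[1][2] = min over k of (A[1][0] + B[0][2] = 2 + 2 = 4, A[1][1] + B[1][2] = 7 + 4 = 11, A[1][2] + B[2][2] = -1 + 7 = 6) = 4 (attained at k = 0)
  C[2][0] = min over k of (A[2][0] + B[0][0] = -3 + 7 = 4, A[2][1] + B[1][0] = -3 + -3 = -6, A[2][2] + B[2][0] = -2 + 7 = 5) = -6 (attained at k = 1)
  C[2][1] = min over k of (A[2][0] + B[0][1] = -3 + 8 = 5, A[2][1] + B[1][1] = -3 + 3 = 0, A[2][2] + B[2][1] = -2 + -1 = -3) = -3 (attained at k = 2)
  C[2][2] = min over k of (A[2][0] + B[0][2] = -3 + 2 = -1, A[2][1] + B[1][2] = -3 + 4 = 1, A[2][2] + B[2][2] = -2 + 7 = 5) = -1 (attained at k = 0)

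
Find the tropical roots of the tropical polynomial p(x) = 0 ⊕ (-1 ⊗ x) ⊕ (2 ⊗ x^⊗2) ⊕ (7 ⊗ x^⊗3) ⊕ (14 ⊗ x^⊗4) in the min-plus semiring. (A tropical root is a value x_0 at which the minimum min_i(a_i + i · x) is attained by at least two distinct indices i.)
Roots: {-7, -5, -3, 1}

Each tropical root is a break point of the lower envelope of the lines y = a_i + i · x (there are 5 lines, with slopes 0, 1, ..., 4). Only the lines that attain the minimum somewhere contribute to roots; other lines are dominated. Here the surviving (envelope) indices are i = 4, i = 3, i = 2, i = 1, i = 0.
Intersections between consecutive envelope lines give the roots: for adjacent envelope indices i < j the intersection is x = (a_i − a_j) / (j − i). Reading off the sorted break points: {-7, -5, -3, 1}.
Verification: at each break x_0, at least two indices attain the minimum of min_i(a_i + i · x_0).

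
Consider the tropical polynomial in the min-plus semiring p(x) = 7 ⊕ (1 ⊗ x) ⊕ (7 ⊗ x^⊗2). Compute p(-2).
p(-2) = -1

A tropical monomial a ⊗ x^⊗i evaluates to a + i · x. Evaluating each term at x = -2:
  Term 0 contributes 7 + 0 · -2 = 7
  Term 1 contributes 1 + 1 · -2 = -1
  Term 2 contributes 7 + 2 · -2 = 3
p(-2) = ⊕ of these = min[7, -1, 3] = -1.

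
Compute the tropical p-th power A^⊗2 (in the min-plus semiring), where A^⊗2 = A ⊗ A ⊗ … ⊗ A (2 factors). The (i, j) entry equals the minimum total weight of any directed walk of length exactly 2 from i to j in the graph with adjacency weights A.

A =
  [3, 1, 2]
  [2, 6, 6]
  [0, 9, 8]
A^⊗2 =
  [2, 4, 5]
  [5, 3, 4]
  [3, 1, 2]

Each entry (A^⊗2)_ij equals the minimum over all length-2 walks i = v_0 → v_1 → … → v_2 = j of Σ_t A[v_t][v_{t+1}]. For example, for (i, j) = (0, 2) we minimise over 3 possible intermediate vertex sequences; the minimum is 5, attained along the walk 0 → 0 → 2.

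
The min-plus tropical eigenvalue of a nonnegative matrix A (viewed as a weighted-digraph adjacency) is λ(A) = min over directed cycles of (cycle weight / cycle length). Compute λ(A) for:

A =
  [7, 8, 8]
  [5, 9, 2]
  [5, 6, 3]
λ(A) = 3

Enumerate directed cycles and compute their means (weight / length). Sample:
  cycle 0 → 0: weight = 7, length = 1, mean = 7/1 ≈ 7.000
  cycle 1 → 1: weight = 9, length = 1, mean = 9/1 ≈ 9.000
  cycle 2 → 2: weight = 3, length = 1, mean = 3/1 ≈ 3.000
  cycle 0 → 1 → 0: weight = 13, length = 2, mean = 13/2 ≈ 6.500
  cycle 0 → 2 → 0: weight = 13, length = 2, mean = 13/2 ≈ 6.500
  cycle 1 → 0 → 1: weight = 13, length = 2, mean = 13/2 ≈ 6.500
Minimum mean = 3.000, attained e.g. along the cycle 2 → 2 with weight 3 and length 1. So λ(A) = 3/1 = 3.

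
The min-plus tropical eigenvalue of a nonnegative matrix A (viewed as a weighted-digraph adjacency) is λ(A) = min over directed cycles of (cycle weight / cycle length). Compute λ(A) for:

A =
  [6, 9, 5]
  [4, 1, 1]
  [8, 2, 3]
λ(A) = 1

Enumerate directed cycles and compute their means (weight / length). Sample:
  cycle 0 → 0: weight = 6, length = 1, mean = 6/1 ≈ 6.000
  cycle 1 → 1: weight = 1, length = 1, mean = 1/1 ≈ 1.000
  cycle 2 → 2: weight = 3, length = 1, mean = 3/1 ≈ 3.000
  cycle 0 → 1 → 0: weight = 13, length = 2, mean = 13/2 ≈ 6.500
  cycle 0 → 2 → 0: weight = 13, length = 2, mean = 13/2 ≈ 6.500
  cycle 1 → 0 → 1: weight = 13, length = 2, mean = 13/2 ≈ 6.500
Minimum mean = 1.000, attained e.g. along the cycle 1 → 1 with weight 1 and length 1. So λ(A) = 1/1 = 1.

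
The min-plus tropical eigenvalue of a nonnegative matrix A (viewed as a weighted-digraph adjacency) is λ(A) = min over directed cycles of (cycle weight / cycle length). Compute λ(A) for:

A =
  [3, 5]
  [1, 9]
λ(A) = 3

Enumerate directed cycles and compute their means (weight / length). Sample:
  cycle 0 → 0: weight = 3, length = 1, mean = 3/1 ≈ 3.000
  cycle 1 → 1: weight = 9, length = 1, mean = 9/1 ≈ 9.000
  cycle 0 → 1 → 0: weight = 6, length = 2, mean = 6/2 ≈ 3.000
  cycle 1 → 0 → 1: weight = 6, length = 2, mean = 6/2 ≈ 3.000
Minimum mean = 3.000, attained e.g. along the cycle 0 → 0 with weight 3 and length 1. So λ(A) = 3/1 = 3.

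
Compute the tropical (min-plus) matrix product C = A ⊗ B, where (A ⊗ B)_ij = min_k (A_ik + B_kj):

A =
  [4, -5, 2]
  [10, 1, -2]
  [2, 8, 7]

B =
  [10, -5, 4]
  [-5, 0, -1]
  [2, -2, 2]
A ⊗ B =
  [-10, -5, -6]
  [-4, -4, 0]
  [3, -3, 6]

Apply the min-plus product entry-by-entry:
  C[0][0] = min over k of (A[0][0] + B[0][0] = 4 + 10 = 14, A[0][1] + B[1][0] = -5 + -5 = -10, A[0][2] + B[2][0] = 2 + 2 = 4) = -10 (attained at k = 1)
  C[0][1] = min over k of (A[0][0] + B[0][1] = 4 + -5 = -1, A[0][1] + B[1][1] = -5 + 0 = -5, A[0][2] + B[2][1] = 2 + -2 = 0) = -5 (attained at k = 1)
  C[0][2] = min over k of (A[0][0] + B[0][2] = 4 + 4 = 8, A[0][1] + B[1][2] = -5 + -1 = -6, A[0][2] + B[2][2] = 2 + 2 = 4) = -6 (attained at k = 1)
  C[1][0] = min over k of (A[1][0] + B[0][0] = 10 + 10 = 20, A[1][1] + B[1][0] = 1 + -5 = -4, A[1][2] + B[2][0] = -2 + 2 = 0) = -4 (attained at k = 1)
  C[1][1] = min over k of (A[1][0] + B[0][1] = 10 + -5 = 5, A[1][1] + B[1][1] = 1 + 0 = 1, A[1][2] + B[2][1] = -2 + -2 = -4) = -4 (attained at k = 2)
  C[1][2] = min over k of (A[1][0] + B[0][2] = 10 + 4 = 14, A[1][1] + B[1][2] = 1 + -1 = 0, A[1][2] + B[2][2] = -2 + 2 = 0) = 0 (attained at k = 1)
  C[2][0] = min over k of (A[2][0] + B[0][0] = 2 + 10 = 12, A[2][1] + B[1][0] = 8 + -5 = 3, A[2][2] + B[2][0] = 7 + 2 = 9) = 3 (attained at k = 1)
  C[2][1] = min over k of (A[2][0] + B[0][1] = 2 + -5 = -3, A[2][1] + B[1][1] = 8 + 0 = 8, A[2][2] + B[2][1] = 7 + -2 = 5) = -3 (attained at k = 0)
  C[2][2] = min over k of (A[2][0] + B[0][2] = 2 + 4 = 6, A[2][1] + B[1][2] = 8 + -1 = 7, A[2][2] + B[2][2] = 7 + 2 = 9) = 6 (attained at k = 0)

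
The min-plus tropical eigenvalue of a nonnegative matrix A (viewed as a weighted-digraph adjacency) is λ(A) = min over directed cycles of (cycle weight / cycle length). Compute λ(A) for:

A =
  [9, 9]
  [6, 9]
λ(A) = 15/2

Enumerate directed cycles and compute their means (weight / length). Sample:
  cycle 0 → 0: weight = 9, length = 1, mean = 9/1 ≈ 9.000
  cycle 1 → 1: weight = 9, length = 1, mean = 9/1 ≈ 9.000
  cycle 0 → 1 → 0: weight = 15, length = 2, mean = 15/2 ≈ 7.500
  cycle 1 → 0 → 1: weight = 15, length = 2, mean = 15/2 ≈ 7.500
Minimum mean = 7.500, attained e.g. along the cycle 0 → 1 → 0 with weight 15 and length 2. So λ(A) = 15/2 = 15/2.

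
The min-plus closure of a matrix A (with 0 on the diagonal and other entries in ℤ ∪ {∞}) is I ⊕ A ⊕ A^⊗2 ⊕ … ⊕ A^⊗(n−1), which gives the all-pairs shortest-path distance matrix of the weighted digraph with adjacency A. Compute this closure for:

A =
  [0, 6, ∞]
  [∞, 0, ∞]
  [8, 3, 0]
Closure =
  [0, 6, ∞]
  [∞, 0, ∞]
  [8, 3, 0]

This is the Floyd-Warshall all-pairs shortest-path computation. For each intermediate vertex k = 0, 1, …, 2, update dist[i][j] ← min(dist[i][j], dist[i][k] + dist[k][j]). The final matrix gives, for each (i, j), the minimum total weight of any directed path from i to j (possibly empty when i = j).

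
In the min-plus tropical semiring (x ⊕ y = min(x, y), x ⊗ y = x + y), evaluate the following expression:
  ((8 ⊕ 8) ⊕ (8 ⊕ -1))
((8 ⊕ 8) ⊕ (8 ⊕ -1)) = -1

Expand innermost to outermost. Recall ⊕ takes the minimum of its arguments and ⊗ takes their sum. Working out the expression ((8 ⊕ 8) ⊕ (8 ⊕ -1)) gives -1.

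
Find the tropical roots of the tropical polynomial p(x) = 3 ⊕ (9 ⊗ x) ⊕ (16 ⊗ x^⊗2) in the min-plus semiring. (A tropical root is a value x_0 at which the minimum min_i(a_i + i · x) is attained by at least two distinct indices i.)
Roots: {-7, -6}

Each tropical root is a break point of the lower envelope of the lines y = a_i + i · x (there are 3 lines, with slopes 0, 1, ..., 2). Only the lines that attain the minimum somewhere contribute to roots; other lines are dominated. Here the surviving (envelope) indices are i = 2, i = 1, i = 0.
Intersections between consecutive envelope lines give the roots: for adjacent envelope indices i < j the intersection is x = (a_i − a_j) / (j − i). Reading off the sorted break points: {-7, -6}.
Verification: at each break x_0, at least two indices attain the minimum of min_i(a_i + i · x_0).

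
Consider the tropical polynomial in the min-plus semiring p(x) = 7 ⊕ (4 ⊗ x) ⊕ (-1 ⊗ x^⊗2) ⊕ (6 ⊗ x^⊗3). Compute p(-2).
p(-2) = -5

A tropical monomial a ⊗ x^⊗i evaluates to a + i · x. Evaluating each term at x = -2:
  Term 0 contributes 7 + 0 · -2 = 7
  Term 1 contributes 4 + 1 · -2 = 2
  Term 2 contributes -1 + 2 · -2 = -5
  Term 3 contributes 6 + 3 · -2 = 0
p(-2) = ⊕ of these = min[7, 2, -5, 0] = -5.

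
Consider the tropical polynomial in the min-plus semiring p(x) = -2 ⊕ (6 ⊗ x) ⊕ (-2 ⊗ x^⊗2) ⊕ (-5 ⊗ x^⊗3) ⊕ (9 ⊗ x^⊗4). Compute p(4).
p(4) = -2

A tropical monomial a ⊗ x^⊗i evaluates to a + i · x. Evaluating each term at x = 4:
  Term 0 contributes -2 + 0 · 4 = -2
  Term 1 contributes 6 + 1 · 4 = 10
  Term 2 contributes -2 + 2 · 4 = 6
  Term 3 contributes -5 + 3 · 4 = 7
  Term 4 contributes 9 + 4 · 4 = 25
p(4) = ⊕ of these = min[-2, 10, 6, 7, 25] = -2.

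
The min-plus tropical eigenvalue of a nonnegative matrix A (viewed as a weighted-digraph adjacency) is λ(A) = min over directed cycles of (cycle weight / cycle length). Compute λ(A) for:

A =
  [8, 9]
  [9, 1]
λ(A) = 1

Enumerate directed cycles and compute their means (weight / length). Sample:
  cycle 0 → 0: weight = 8, length = 1, mean = 8/1 ≈ 8.000
  cycle 1 → 1: weight = 1, length = 1, mean = 1/1 ≈ 1.000
  cycle 0 → 1 → 0: weight = 18, length = 2, mean = 18/2 ≈ 9.000
  cycle 1 → 0 → 1: weight = 18, length = 2, mean = 18/2 ≈ 9.000
Minimum mean = 1.000, attained e.g. along the cycle 1 → 1 with weight 1 and length 1. So λ(A) = 1/1 = 1.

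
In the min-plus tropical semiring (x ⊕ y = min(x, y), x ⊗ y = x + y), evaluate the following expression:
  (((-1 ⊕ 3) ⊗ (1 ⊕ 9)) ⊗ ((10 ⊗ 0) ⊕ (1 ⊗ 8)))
(((-1 ⊕ 3) ⊗ (1 ⊕ 9)) ⊗ ((10 ⊗ 0) ⊕ (1 ⊗ 8))) = 9

Expand innermost to outermost. Recall ⊕ takes the minimum of its arguments and ⊗ takes their sum. Working out the expression (((-1 ⊕ 3) ⊗ (1 ⊕ 9)) ⊗ ((10 ⊗ 0) ⊕ (1 ⊗ 8))) gives 9.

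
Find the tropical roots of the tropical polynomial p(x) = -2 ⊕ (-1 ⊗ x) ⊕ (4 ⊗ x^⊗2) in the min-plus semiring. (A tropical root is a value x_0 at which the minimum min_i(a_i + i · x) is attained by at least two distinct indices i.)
Roots: {-5, -1}

Each tropical root is a break point of the lower envelope of the lines y = a_i + i · x (there are 3 lines, with slopes 0, 1, ..., 2). Only the lines that attain the minimum somewhere contribute to roots; other lines are dominated. Here the surviving (envelope) indices are i = 2, i = 1, i = 0.
Intersections between consecutive envelope lines give the roots: for adjacent envelope indices i < j the intersection is x = (a_i − a_j) / (j − i). Reading off the sorted break points: {-5, -1}.
Verification: at each break x_0, at least two indices attain the minimum of min_i(a_i + i · x_0).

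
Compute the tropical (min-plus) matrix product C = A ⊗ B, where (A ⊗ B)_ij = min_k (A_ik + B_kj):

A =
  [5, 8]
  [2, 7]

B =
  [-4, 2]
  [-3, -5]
A ⊗ B =
  [1, 3]
  [-2, 2]

Apply the min-plus product entry-by-entry:
  C[0][0] = min over k of (A[0][0] + B[0][0] = 5 + -4 = 1, A[0][1] + B[1][0] = 8 + -3 = 5) = 1 (attained at k = 0)
  C[0][1] = min over k of (A[0][0] + B[0][1] = 5 + 2 = 7, A[0][1] + B[1][1] = 8 + -5 = 3) = 3 (attained at k = 1)
  C[1][0] = min over k of (A[1][0] + B[0][0] = 2 + -4 = -2, A[1][1] + B[1][0] = 7 + -3 = 4) = -2 (attained at k = 0)
  C[1][1] = min over k of (A[1][0] + B[0][1] = 2 + 2 = 4, A[1][1] + B[1][1] = 7 + -5 = 2) = 2 (attained at k = 1)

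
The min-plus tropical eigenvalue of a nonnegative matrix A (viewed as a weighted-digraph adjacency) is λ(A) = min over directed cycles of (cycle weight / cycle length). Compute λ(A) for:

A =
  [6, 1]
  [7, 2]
λ(A) = 2

Enumerate directed cycles and compute their means (weight / length). Sample:
  cycle 0 → 0: weight = 6, length = 1, mean = 6/1 ≈ 6.000
  cycle 1 → 1: weight = 2, length = 1, mean = 2/1 ≈ 2.000
  cycle 0 → 1 → 0: weight = 8, length = 2, mean = 8/2 ≈ 4.000
  cycle 1 → 0 → 1: weight = 8, length = 2, mean = 8/2 ≈ 4.000
Minimum mean = 2.000, attained e.g. along the cycle 1 → 1 with weight 2 and length 1. So λ(A) = 2/1 = 2.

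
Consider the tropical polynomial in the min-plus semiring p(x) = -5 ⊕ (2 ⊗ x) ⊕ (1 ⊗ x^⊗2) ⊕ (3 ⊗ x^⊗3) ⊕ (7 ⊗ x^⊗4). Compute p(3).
p(3) = -5

A tropical monomial a ⊗ x^⊗i evaluates to a + i · x. Evaluating each term at x = 3:
  Term 0 contributes -5 + 0 · 3 = -5
  Term 1 contributes 2 + 1 · 3 = 5
  Term 2 contributes 1 + 2 · 3 = 7
  Term 3 contributes 3 + 3 · 3 = 12
  Term 4 contributes 7 + 4 · 3 = 19
p(3) = ⊕ of these = min[-5, 5, 7, 12, 19] = -5.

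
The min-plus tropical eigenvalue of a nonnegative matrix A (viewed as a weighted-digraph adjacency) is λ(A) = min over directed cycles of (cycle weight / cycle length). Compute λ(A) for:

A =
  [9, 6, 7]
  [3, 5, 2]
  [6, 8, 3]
λ(A) = 3

Enumerate directed cycles and compute their means (weight / length). Sample:
  cycle 0 → 0: weight = 9, length = 1, mean = 9/1 ≈ 9.000
  cycle 1 → 1: weight = 5, length = 1, mean = 5/1 ≈ 5.000
  cycle 2 → 2: weight = 3, length = 1, mean = 3/1 ≈ 3.000
  cycle 0 → 1 → 0: weight = 9, length = 2, mean = 9/2 ≈ 4.500
  cycle 0 → 2 → 0: weight = 13, length = 2, mean = 13/2 ≈ 6.500
  cycle 1 → 0 → 1: weight = 9, length = 2, mean = 9/2 ≈ 4.500
Minimum mean = 3.000, attained e.g. along the cycle 2 → 2 with weight 3 and length 1. So λ(A) = 3/1 = 3.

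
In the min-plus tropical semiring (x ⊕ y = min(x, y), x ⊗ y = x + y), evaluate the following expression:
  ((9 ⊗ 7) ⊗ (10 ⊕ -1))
((9 ⊗ 7) ⊗ (10 ⊕ -1)) = 15

Expand innermost to outermost. Recall ⊕ takes the minimum of its arguments and ⊗ takes their sum. Working out the expression ((9 ⊗ 7) ⊗ (10 ⊕ -1)) gives 15.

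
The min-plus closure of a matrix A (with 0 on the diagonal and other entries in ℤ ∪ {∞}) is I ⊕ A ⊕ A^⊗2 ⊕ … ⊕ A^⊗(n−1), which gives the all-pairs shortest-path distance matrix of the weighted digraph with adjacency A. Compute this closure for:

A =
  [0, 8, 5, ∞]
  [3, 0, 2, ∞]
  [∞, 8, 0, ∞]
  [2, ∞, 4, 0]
Closure =
  [0, 8, 5, ∞]
  [3, 0, 2, ∞]
  [11, 8, 0, ∞]
  [2, 10, 4, 0]

This is the Floyd-Warshall all-pairs shortest-path computation. For each intermediate vertex k = 0, 1, …, 3, update dist[i][j] ← min(dist[i][j], dist[i][k] + dist[k][j]). The final matrix gives, for each (i, j), the minimum total weight of any directed path from i to j (possibly empty when i = j).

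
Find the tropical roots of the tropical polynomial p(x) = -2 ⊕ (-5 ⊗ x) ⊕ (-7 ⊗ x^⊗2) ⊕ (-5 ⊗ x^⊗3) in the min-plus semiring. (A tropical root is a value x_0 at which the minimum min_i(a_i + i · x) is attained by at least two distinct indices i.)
Roots: {-2, 2, 3}

Each tropical root is a break point of the lower envelope of the lines y = a_i + i · x (there are 4 lines, with slopes 0, 1, ..., 3). Only the lines that attain the minimum somewhere contribute to roots; other lines are dominated. Here the surviving (envelope) indices are i = 3, i = 2, i = 1, i = 0.
Intersections between consecutive envelope lines give the roots: for adjacent envelope indices i < j the intersection is x = (a_i − a_j) / (j − i). Reading off the sorted break points: {-2, 2, 3}.
Verification: at each break x_0, at least two indices attain the minimum of min_i(a_i + i · x_0).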